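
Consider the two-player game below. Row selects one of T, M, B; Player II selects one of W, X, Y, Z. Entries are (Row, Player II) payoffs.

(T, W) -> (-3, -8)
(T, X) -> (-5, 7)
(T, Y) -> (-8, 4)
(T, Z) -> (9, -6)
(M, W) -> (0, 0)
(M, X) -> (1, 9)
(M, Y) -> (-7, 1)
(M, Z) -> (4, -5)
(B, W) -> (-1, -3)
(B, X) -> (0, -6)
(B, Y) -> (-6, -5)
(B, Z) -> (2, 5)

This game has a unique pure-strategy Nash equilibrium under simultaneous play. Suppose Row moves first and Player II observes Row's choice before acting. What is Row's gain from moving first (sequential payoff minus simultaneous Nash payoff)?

1

Player II best-responds to each possible Row move:
- T: BR = X, leader payoff -5.
- M: BR = X, leader payoff 1.
- B: BR = Z, leader payoff 2.
Among -5, 1, 2, the best is 2 at B. Subgame-perfect outcome: (B, Z) with payoffs (2, 5).
Under simultaneous play:
Row's best replies: W→M; X→M; Y→B; Z→T.
Player II's best replies: T→X; M→X; B→Z.
The unique mutual best reply is (M, X), giving (1, 9).
Row's commitment gain: 2 − 1 = 1.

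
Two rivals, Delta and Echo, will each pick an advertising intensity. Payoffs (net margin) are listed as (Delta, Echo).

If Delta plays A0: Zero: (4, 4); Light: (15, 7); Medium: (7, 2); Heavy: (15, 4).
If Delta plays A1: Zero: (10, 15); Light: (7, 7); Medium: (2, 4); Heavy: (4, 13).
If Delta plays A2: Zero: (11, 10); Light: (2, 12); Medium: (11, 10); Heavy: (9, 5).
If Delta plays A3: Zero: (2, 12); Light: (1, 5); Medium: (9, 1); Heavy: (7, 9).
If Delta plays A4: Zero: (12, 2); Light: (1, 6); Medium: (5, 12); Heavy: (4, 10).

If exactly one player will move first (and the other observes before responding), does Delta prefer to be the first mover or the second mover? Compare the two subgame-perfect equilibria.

first

If Delta leads: Echo's best replies are A0→Light, A1→Zero, A2→Light, A3→Zero, A4→Medium; Delta's induced payoffs 15, 10, 2, 2, 5; outcome (A0, Light), payoffs (15, 7).
If Echo leads: Delta's best replies are Zero→A4, Light→A0, Medium→A2, Heavy→A0; Echo's induced payoffs 2, 7, 10, 4; outcome (A2, Medium), payoffs (11, 10).
Delta gets 15 moving first and 11 moving second, so Delta prefers to move first.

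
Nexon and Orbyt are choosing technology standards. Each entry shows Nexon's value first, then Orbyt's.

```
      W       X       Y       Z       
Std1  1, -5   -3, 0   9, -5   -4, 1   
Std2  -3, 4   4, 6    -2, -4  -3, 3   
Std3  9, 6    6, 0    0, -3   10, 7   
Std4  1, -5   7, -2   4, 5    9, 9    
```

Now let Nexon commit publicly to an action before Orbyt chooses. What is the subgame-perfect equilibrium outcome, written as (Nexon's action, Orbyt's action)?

Work backward from Orbyt's decision.
- Std1 → Orbyt plays Z (best of -5, 0, -5, 1); Nexon gets -4.
- Std2 → Orbyt plays X (best of 4, 6, -4, 3); Nexon gets 4.
- Std3 → Orbyt plays Z (best of 6, 0, -3, 7); Nexon gets 10.
- Std4 → Orbyt plays Z (best of -5, -2, 5, 9); Nexon gets 9.
Nexon's induced payoffs are -4, 4, 10, 9, so Nexon commits to Std3. Subgame-perfect outcome: (Std3, Z) with payoffs (10, 7).

(Std3, Z)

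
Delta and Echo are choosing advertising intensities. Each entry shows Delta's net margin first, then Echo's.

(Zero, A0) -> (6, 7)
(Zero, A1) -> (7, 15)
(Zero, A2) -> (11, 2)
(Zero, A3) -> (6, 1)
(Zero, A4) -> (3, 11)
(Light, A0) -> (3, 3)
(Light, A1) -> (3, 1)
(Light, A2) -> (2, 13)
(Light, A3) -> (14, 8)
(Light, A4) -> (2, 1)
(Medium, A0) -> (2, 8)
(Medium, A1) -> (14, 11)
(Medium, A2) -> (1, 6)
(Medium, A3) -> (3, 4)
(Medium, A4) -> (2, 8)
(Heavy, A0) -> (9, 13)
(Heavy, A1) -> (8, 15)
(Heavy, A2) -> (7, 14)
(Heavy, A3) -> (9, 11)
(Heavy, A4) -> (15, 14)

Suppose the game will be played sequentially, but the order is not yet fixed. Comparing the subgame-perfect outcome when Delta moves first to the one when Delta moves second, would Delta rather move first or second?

If Delta leads: Echo's best replies are Zero→A1, Light→A2, Medium→A1, Heavy→A1; Delta's induced payoffs 7, 2, 14, 8; outcome (Medium, A1), payoffs (14, 11).
If Echo leads: Delta's best replies are A0→Heavy, A1→Medium, A2→Zero, A3→Light, A4→Heavy; Echo's induced payoffs 13, 11, 2, 8, 14; outcome (Heavy, A4), payoffs (15, 14).
Delta gets 14 moving first and 15 moving second, so Delta prefers to move second.

second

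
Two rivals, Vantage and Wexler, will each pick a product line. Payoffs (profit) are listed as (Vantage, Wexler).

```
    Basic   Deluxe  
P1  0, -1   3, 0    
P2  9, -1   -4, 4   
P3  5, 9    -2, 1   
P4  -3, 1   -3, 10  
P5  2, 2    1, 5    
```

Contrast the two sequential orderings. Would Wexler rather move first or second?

If Vantage leads: Wexler's best replies are P1→Deluxe, P2→Deluxe, P3→Basic, P4→Deluxe, P5→Deluxe; Vantage's induced payoffs 3, -4, 5, -3, 1; outcome (P3, Basic), payoffs (5, 9).
If Wexler leads: Vantage's best replies are Basic→P2, Deluxe→P1; Wexler's induced payoffs -1, 0; outcome (P1, Deluxe), payoffs (3, 0).
Wexler gets 0 moving first and 9 moving second, so Wexler prefers to move second.

second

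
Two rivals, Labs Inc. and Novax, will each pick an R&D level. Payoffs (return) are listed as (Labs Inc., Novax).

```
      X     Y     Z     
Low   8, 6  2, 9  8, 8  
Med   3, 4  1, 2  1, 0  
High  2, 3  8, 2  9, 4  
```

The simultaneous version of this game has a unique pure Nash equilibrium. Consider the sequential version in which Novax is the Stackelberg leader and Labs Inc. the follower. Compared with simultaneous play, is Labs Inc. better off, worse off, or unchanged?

worse off

Labs Inc. best-responds to each possible Novax move:
- X: BR = Low, leader payoff 6.
- Y: BR = High, leader payoff 2.
- Z: BR = High, leader payoff 4.
Among 6, 2, 4, the best is 6 at X. Subgame-perfect outcome: (Low, X) with payoffs (8, 6).
For the simultaneous game, intersect best replies.
Labs Inc.'s best replies: X→Low; Y→High; Z→High.
Novax's best replies: Low→Y; Med→X; High→Z.
The unique mutual best reply is (High, Z), giving (9, 4).
Labs Inc. earns 8 sequentially versus 9 at the Nash outcome: worse off.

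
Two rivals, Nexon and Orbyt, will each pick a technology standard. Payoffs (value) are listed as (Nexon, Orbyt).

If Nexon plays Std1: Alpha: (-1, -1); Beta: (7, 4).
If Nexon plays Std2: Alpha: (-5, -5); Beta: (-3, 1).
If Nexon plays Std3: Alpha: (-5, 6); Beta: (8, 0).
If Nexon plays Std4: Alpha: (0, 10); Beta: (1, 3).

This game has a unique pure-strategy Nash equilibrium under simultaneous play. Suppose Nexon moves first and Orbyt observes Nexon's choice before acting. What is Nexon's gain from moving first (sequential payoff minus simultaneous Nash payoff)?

Solve by backward induction (Nexon leads).
- Std1: Orbyt compares -1, 4 and picks Beta; Nexon would get 7.
- Std2: Orbyt compares -5, 1 and picks Beta; Nexon would get -3.
- Std3: Orbyt compares 6, 0 and picks Alpha; Nexon would get -5.
- Std4: Orbyt compares 10, 3 and picks Alpha; Nexon would get 0.
Among 7, -3, -5, 0, the best is 7 at Std1. Subgame-perfect outcome: (Std1, Beta) with payoffs (7, 4).
Under simultaneous play:
Nexon's best replies: Alpha→Std4; Beta→Std3.
Orbyt's best replies: Std1→Beta; Std2→Beta; Std3→Alpha; Std4→Alpha.
The unique mutual best reply is (Std4, Alpha), giving (0, 10).
Nexon's commitment gain: 7 − 0 = 7.

7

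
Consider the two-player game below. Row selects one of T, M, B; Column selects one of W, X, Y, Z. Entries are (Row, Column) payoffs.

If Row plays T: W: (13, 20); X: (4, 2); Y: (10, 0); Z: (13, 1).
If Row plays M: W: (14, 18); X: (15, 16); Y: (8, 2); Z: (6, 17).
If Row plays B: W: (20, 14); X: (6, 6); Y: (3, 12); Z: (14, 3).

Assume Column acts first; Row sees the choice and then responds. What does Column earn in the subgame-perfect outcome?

16

Solve by backward induction (Column leads).
- W: Row compares 13, 14, 20 and picks B; Column would get 14.
- X: Row compares 4, 15, 6 and picks M; Column would get 16.
- Y: Row compares 10, 8, 3 and picks T; Column would get 0.
- Z: Row compares 13, 6, 14 and picks B; Column would get 3.
Among 14, 16, 0, 3, the best is 16 at X. Subgame-perfect outcome: (M, X) with payoffs (15, 16).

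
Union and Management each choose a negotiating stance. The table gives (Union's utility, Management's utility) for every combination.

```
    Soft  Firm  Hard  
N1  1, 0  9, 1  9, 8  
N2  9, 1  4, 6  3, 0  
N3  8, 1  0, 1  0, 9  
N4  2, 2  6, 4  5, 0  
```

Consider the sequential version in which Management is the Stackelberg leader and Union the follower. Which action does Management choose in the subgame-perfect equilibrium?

Hard

Backward induction with Management moving first.
- Soft → Union plays N2 (best of 1, 9, 8, 2); Management gets 1.
- Firm → Union plays N1 (best of 9, 4, 0, 6); Management gets 1.
- Hard → Union plays N1 (best of 9, 3, 0, 5); Management gets 8.
Maximizing over 1, 1, 8, Management chooses Hard. Subgame-perfect outcome: (N1, Hard) with payoffs (9, 8).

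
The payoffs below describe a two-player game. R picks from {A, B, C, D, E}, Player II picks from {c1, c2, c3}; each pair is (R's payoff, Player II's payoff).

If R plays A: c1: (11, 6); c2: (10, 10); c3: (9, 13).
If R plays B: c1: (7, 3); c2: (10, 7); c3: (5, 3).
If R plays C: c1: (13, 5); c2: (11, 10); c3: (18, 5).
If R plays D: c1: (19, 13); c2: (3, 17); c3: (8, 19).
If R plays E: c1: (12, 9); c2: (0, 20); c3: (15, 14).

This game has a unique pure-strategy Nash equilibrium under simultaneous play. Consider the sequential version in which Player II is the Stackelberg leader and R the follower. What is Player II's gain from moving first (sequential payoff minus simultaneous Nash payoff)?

3

Work backward from R's decision.
- c1 → R plays D (best of 11, 7, 13, 19, 12); Player II gets 13.
- c2 → R plays C (best of 10, 10, 11, 3, 0); Player II gets 10.
- c3 → R plays C (best of 9, 5, 18, 8, 15); Player II gets 5.
Player II's induced payoffs are 13, 10, 5, so Player II commits to c1. Subgame-perfect outcome: (D, c1) with payoffs (19, 13).
Now find the simultaneous Nash equilibrium.
R's best replies: c1→D; c2→C; c3→C.
Player II's best replies: A→c3; B→c2; C→c2; D→c3; E→c2.
Only (C, c2) has each player best-responding; Nash payoffs (11, 10).
Player II's commitment gain: 13 − 10 = 3.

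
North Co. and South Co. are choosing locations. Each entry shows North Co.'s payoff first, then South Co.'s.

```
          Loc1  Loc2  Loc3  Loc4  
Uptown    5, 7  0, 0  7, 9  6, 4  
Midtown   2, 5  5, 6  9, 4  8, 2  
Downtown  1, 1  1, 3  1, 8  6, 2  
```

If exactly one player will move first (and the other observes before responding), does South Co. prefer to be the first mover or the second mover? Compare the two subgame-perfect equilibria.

If North Co. leads: South Co.'s best replies are Uptown→Loc3, Midtown→Loc2, Downtown→Loc3; North Co.'s induced payoffs 7, 5, 1; outcome (Uptown, Loc3), payoffs (7, 9).
If South Co. leads: North Co.'s best replies are Loc1→Uptown, Loc2→Midtown, Loc3→Midtown, Loc4→Midtown; South Co.'s induced payoffs 7, 6, 4, 2; outcome (Uptown, Loc1), payoffs (5, 7).
South Co. gets 7 moving first and 9 moving second, so South Co. prefers to move second.

second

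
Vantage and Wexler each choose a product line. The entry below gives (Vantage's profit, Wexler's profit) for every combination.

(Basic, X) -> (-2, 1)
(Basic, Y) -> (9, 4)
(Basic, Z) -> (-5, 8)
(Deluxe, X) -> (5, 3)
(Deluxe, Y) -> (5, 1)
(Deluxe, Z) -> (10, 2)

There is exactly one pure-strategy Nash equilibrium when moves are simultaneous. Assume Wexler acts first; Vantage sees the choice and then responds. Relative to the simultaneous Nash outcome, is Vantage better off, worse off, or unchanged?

Vantage best-responds to each possible Wexler move:
- X: BR = Deluxe, leader payoff 3.
- Y: BR = Basic, leader payoff 4.
- Z: BR = Deluxe, leader payoff 2.
Among 3, 4, 2, the best is 4 at Y. Subgame-perfect outcome: (Basic, Y) with payoffs (9, 4).
Under simultaneous play:
Vantage's best replies: X→Deluxe; Y→Basic; Z→Deluxe.
Wexler's best replies: Basic→Z; Deluxe→X.
The unique mutual best reply is (Deluxe, X), giving (5, 3).
Vantage earns 9 sequentially versus 5 at the Nash outcome: better off.

better off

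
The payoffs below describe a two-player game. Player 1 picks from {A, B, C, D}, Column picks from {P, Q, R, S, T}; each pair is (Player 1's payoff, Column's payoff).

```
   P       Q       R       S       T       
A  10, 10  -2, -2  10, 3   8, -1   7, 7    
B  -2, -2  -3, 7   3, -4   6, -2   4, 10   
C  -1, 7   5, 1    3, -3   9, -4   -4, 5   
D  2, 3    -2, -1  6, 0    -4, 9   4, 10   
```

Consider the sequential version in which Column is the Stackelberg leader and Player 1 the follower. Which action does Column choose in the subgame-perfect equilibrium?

P

Player 1 best-responds to each possible Column move:
- P: Player 1 compares 10, -2, -1, 2 and picks A; Column would get 10.
- Q: Player 1 compares -2, -3, 5, -2 and picks C; Column would get 1.
- R: Player 1 compares 10, 3, 3, 6 and picks A; Column would get 3.
- S: Player 1 compares 8, 6, 9, -4 and picks C; Column would get -4.
- T: Player 1 compares 7, 4, -4, 4 and picks A; Column would get 7.
Among 10, 1, 3, -4, 7, the best is 10 at P. Subgame-perfect outcome: (A, P) with payoffs (10, 10).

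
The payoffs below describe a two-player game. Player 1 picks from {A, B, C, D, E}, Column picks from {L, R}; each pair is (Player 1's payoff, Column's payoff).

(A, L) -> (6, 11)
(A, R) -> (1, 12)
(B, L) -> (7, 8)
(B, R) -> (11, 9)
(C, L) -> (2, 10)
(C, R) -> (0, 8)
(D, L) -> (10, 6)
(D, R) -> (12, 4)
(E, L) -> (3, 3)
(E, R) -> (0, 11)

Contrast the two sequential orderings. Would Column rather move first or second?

If Player 1 leads: Column's best replies are A→R, B→R, C→L, D→L, E→R; Player 1's induced payoffs 1, 11, 2, 10, 0; outcome (B, R), payoffs (11, 9).
If Column leads: Player 1's best replies are L→D, R→D; Column's induced payoffs 6, 4; outcome (D, L), payoffs (10, 6).
Column gets 6 moving first and 9 moving second, so Column prefers to move second.

second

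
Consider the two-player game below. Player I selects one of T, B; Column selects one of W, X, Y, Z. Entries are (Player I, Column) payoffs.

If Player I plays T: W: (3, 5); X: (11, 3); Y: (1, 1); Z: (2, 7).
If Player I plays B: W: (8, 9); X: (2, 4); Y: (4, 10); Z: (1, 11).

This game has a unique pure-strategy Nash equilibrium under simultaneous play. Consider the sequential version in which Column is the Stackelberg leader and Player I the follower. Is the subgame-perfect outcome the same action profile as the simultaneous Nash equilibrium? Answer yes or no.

no

Backward induction with Column moving first.
- W → Player I plays B (best of 3, 8); Column gets 9.
- X → Player I plays T (best of 11, 2); Column gets 3.
- Y → Player I plays B (best of 1, 4); Column gets 10.
- Z → Player I plays T (best of 2, 1); Column gets 7.
Maximizing over 9, 3, 10, 7, Column chooses Y. Subgame-perfect outcome: (B, Y) with payoffs (4, 10).
Now find the simultaneous Nash equilibrium.
Player I's best replies: W→B; X→T; Y→B; Z→T.
Column's best replies: T→Z; B→Z.
The unique mutual best reply is (T, Z), giving (2, 7).
Sequential outcome (B, Y) differs from the Nash profile (T, Z).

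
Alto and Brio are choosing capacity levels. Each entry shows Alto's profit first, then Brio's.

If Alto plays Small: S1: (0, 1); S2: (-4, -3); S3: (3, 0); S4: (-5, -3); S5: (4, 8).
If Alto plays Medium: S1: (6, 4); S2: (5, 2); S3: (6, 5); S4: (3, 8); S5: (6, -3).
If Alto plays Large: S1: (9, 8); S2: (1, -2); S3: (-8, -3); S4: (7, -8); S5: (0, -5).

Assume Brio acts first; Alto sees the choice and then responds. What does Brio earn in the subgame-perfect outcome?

8

Alto best-responds to each possible Brio move:
- S1: BR = Large, leader payoff 8.
- S2: BR = Medium, leader payoff 2.
- S3: BR = Medium, leader payoff 5.
- S4: BR = Large, leader payoff -8.
- S5: BR = Medium, leader payoff -3.
Among 8, 2, 5, -8, -3, the best is 8 at S1. Subgame-perfect outcome: (Large, S1) with payoffs (9, 8).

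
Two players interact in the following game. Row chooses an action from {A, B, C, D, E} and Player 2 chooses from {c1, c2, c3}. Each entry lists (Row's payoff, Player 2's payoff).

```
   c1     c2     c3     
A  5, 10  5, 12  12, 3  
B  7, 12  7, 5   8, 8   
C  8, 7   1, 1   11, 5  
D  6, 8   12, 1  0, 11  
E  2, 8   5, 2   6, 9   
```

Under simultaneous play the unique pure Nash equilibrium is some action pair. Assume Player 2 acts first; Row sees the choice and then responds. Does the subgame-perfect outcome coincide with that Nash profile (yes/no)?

Row best-responds to each possible Player 2 move:
- c1: Row compares 5, 7, 8, 6, 2 and picks C; Player 2 would get 7.
- c2: Row compares 5, 7, 1, 12, 5 and picks D; Player 2 would get 1.
- c3: Row compares 12, 8, 11, 0, 6 and picks A; Player 2 would get 3.
Maximizing over 7, 1, 3, Player 2 chooses c1. Subgame-perfect outcome: (C, c1) with payoffs (8, 7).
Now find the simultaneous Nash equilibrium.
Row's best replies: c1→C; c2→D; c3→A.
Player 2's best replies: A→c2; B→c1; C→c1; D→c3; E→c3.
Only (C, c1) has each player best-responding; Nash payoffs (8, 7).
Sequential outcome (C, c1) coincides with the Nash profile (C, c1).

yes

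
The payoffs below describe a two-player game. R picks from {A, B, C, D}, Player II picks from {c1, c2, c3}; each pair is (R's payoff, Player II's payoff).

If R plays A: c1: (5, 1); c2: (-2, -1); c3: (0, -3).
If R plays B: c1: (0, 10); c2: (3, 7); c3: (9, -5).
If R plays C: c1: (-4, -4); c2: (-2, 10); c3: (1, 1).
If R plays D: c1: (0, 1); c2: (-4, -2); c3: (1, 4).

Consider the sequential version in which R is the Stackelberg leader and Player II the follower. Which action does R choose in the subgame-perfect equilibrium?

A

Backward induction with R moving first.
- A: Player II compares 1, -1, -3 and picks c1; R would get 5.
- B: Player II compares 10, 7, -5 and picks c1; R would get 0.
- C: Player II compares -4, 10, 1 and picks c2; R would get -2.
- D: Player II compares 1, -2, 4 and picks c3; R would get 1.
Maximizing over 5, 0, -2, 1, R chooses A. Subgame-perfect outcome: (A, c1) with payoffs (5, 1).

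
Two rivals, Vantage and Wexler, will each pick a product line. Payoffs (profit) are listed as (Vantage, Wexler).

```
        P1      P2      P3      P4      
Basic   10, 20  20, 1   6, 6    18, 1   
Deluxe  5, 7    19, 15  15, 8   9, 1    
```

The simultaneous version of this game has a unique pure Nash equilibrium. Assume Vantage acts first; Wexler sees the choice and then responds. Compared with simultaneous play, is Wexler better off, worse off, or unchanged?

worse off

Backward induction with Vantage moving first.
- Basic → Wexler plays P1 (best of 20, 1, 6, 1); Vantage gets 10.
- Deluxe → Wexler plays P2 (best of 7, 15, 8, 1); Vantage gets 19.
Among 10, 19, the best is 19 at Deluxe. Subgame-perfect outcome: (Deluxe, P2) with payoffs (19, 15).
Under simultaneous play:
Vantage's best replies: P1→Basic; P2→Basic; P3→Deluxe; P4→Basic.
Wexler's best replies: Basic→P1; Deluxe→P2.
The unique mutual best reply is (Basic, P1), giving (10, 20).
Wexler earns 15 sequentially versus 20 at the Nash outcome: worse off.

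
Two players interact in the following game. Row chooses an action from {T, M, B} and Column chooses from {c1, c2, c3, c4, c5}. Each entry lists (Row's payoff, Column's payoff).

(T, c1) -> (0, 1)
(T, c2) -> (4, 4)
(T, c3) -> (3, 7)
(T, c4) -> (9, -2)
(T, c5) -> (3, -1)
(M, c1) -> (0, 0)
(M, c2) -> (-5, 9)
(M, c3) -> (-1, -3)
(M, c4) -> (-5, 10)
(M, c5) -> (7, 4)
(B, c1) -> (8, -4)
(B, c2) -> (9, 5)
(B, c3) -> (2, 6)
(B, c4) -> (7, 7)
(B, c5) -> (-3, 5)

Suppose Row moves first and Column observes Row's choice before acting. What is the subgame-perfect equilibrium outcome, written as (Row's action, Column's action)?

(B, c4)

Column best-responds to each possible Row move:
- T: BR = c3, leader payoff 3.
- M: BR = c4, leader payoff -5.
- B: BR = c4, leader payoff 7.
Among 3, -5, 7, the best is 7 at B. Subgame-perfect outcome: (B, c4) with payoffs (7, 7).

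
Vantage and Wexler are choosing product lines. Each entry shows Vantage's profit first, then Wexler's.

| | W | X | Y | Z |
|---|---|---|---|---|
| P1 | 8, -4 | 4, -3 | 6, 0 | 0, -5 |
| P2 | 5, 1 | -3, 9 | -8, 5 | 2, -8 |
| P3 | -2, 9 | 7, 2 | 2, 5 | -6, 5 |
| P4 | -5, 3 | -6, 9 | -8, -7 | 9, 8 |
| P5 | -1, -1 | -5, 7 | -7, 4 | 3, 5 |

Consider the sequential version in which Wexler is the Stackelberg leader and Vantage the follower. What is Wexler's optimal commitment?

Backward induction with Wexler moving first.
- W: Vantage compares 8, 5, -2, -5, -1 and picks P1; Wexler would get -4.
- X: Vantage compares 4, -3, 7, -6, -5 and picks P3; Wexler would get 2.
- Y: Vantage compares 6, -8, 2, -8, -7 and picks P1; Wexler would get 0.
- Z: Vantage compares 0, 2, -6, 9, 3 and picks P4; Wexler would get 8.
Maximizing over -4, 2, 0, 8, Wexler chooses Z. Subgame-perfect outcome: (P4, Z) with payoffs (9, 8).

Z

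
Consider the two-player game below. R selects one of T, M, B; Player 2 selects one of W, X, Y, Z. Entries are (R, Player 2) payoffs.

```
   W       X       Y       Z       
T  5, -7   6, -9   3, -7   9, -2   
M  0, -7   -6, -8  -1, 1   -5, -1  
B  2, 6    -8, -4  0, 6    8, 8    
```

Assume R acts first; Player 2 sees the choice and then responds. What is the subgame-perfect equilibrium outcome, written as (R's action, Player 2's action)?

Backward induction with R moving first.
- T: Player 2 compares -7, -9, -7, -2 and picks Z; R would get 9.
- M: Player 2 compares -7, -8, 1, -1 and picks Y; R would get -1.
- B: Player 2 compares 6, -4, 6, 8 and picks Z; R would get 8.
Maximizing over 9, -1, 8, R chooses T. Subgame-perfect outcome: (T, Z) with payoffs (9, -2).

(T, Z)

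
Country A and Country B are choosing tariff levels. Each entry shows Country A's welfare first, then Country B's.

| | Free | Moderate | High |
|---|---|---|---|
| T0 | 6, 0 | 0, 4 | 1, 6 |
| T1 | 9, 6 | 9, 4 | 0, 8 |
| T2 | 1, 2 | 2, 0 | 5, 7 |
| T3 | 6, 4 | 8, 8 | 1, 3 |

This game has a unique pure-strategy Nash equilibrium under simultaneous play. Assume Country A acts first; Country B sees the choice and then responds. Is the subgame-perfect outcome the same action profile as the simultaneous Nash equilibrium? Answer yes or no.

no

Backward induction with Country A moving first.
- T0: BR = High, leader payoff 1.
- T1: BR = High, leader payoff 0.
- T2: BR = High, leader payoff 5.
- T3: BR = Moderate, leader payoff 8.
Country A's induced payoffs are 1, 0, 5, 8, so Country A commits to T3. Subgame-perfect outcome: (T3, Moderate) with payoffs (8, 8).
Now find the simultaneous Nash equilibrium.
Country A's best replies: Free→T1; Moderate→T1; High→T2.
Country B's best replies: T0→High; T1→High; T2→High; T3→Moderate.
Only (T2, High) has each player best-responding; Nash payoffs (5, 7).
Sequential outcome (T3, Moderate) differs from the Nash profile (T2, High).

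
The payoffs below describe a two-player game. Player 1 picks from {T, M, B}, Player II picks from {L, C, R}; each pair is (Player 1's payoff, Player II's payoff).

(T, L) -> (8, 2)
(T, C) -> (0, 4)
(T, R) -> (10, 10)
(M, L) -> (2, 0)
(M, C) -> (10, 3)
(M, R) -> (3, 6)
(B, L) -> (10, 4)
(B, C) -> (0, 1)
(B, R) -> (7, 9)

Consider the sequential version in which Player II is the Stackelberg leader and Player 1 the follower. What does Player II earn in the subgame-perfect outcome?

Solve by backward induction (Player II leads).
- L: Player 1 compares 8, 2, 10 and picks B; Player II would get 4.
- C: Player 1 compares 0, 10, 0 and picks M; Player II would get 3.
- R: Player 1 compares 10, 3, 7 and picks T; Player II would get 10.
Maximizing over 4, 3, 10, Player II chooses R. Subgame-perfect outcome: (T, R) with payoffs (10, 10).

10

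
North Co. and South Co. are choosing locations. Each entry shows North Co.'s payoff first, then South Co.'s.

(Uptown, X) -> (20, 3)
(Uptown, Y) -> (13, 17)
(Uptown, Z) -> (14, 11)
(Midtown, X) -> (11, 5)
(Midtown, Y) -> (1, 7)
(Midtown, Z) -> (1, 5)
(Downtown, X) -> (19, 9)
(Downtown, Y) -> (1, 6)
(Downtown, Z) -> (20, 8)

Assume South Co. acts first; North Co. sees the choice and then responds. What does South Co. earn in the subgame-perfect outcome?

North Co. best-responds to each possible South Co. move:
- X: North Co. compares 20, 11, 19 and picks Uptown; South Co. would get 3.
- Y: North Co. compares 13, 1, 1 and picks Uptown; South Co. would get 17.
- Z: North Co. compares 14, 1, 20 and picks Downtown; South Co. would get 8.
Among 3, 17, 8, the best is 17 at Y. Subgame-perfect outcome: (Uptown, Y) with payoffs (13, 17).

17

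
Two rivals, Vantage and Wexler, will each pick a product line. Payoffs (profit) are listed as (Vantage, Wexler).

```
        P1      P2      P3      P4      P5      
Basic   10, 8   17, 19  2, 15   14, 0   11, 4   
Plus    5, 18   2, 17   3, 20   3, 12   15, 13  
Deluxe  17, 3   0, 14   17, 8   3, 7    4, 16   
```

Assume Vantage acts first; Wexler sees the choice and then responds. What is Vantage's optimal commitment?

Basic

Solve by backward induction (Vantage leads).
- Basic: Wexler compares 8, 19, 15, 0, 4 and picks P2; Vantage would get 17.
- Plus: Wexler compares 18, 17, 20, 12, 13 and picks P3; Vantage would get 3.
- Deluxe: Wexler compares 3, 14, 8, 7, 16 and picks P5; Vantage would get 4.
Among 17, 3, 4, the best is 17 at Basic. Subgame-perfect outcome: (Basic, P2) with payoffs (17, 19).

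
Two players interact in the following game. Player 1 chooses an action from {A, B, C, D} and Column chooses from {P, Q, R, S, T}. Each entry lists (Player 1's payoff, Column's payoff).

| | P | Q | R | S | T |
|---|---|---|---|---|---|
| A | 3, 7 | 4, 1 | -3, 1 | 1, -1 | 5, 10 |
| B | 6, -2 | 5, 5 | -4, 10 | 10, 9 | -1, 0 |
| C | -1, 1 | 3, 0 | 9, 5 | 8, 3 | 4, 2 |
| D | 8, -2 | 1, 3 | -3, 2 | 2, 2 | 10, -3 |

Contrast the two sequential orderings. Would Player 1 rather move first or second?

second

If Player 1 leads: Column's best replies are A→T, B→R, C→R, D→Q; Player 1's induced payoffs 5, -4, 9, 1; outcome (C, R), payoffs (9, 5).
If Column leads: Player 1's best replies are P→D, Q→B, R→C, S→B, T→D; Column's induced payoffs -2, 5, 5, 9, -3; outcome (B, S), payoffs (10, 9).
Player 1 gets 9 moving first and 10 moving second, so Player 1 prefers to move second.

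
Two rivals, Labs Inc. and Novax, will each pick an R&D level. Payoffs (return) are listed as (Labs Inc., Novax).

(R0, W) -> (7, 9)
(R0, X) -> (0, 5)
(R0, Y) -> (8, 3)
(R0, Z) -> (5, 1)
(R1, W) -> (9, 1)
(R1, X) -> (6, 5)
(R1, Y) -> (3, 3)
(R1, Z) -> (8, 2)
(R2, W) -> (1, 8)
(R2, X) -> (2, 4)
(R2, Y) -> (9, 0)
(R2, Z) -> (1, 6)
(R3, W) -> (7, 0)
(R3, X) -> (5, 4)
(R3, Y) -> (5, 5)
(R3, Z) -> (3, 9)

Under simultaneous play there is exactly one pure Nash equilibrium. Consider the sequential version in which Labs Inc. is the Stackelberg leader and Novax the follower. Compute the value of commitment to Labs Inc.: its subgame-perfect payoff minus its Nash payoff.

1

Backward induction with Labs Inc. moving first.
- R0 → Novax plays W (best of 9, 5, 3, 1); Labs Inc. gets 7.
- R1 → Novax plays X (best of 1, 5, 3, 2); Labs Inc. gets 6.
- R2 → Novax plays W (best of 8, 4, 0, 6); Labs Inc. gets 1.
- R3 → Novax plays Z (best of 0, 4, 5, 9); Labs Inc. gets 3.
Labs Inc.'s induced payoffs are 7, 6, 1, 3, so Labs Inc. commits to R0. Subgame-perfect outcome: (R0, W) with payoffs (7, 9).
For the simultaneous game, intersect best replies.
Labs Inc.'s best replies: W→R1; X→R1; Y→R2; Z→R1.
Novax's best replies: R0→W; R1→X; R2→W; R3→Z.
Only (R1, X) has each player best-responding; Nash payoffs (6, 5).
Labs Inc.'s commitment gain: 7 − 6 = 1.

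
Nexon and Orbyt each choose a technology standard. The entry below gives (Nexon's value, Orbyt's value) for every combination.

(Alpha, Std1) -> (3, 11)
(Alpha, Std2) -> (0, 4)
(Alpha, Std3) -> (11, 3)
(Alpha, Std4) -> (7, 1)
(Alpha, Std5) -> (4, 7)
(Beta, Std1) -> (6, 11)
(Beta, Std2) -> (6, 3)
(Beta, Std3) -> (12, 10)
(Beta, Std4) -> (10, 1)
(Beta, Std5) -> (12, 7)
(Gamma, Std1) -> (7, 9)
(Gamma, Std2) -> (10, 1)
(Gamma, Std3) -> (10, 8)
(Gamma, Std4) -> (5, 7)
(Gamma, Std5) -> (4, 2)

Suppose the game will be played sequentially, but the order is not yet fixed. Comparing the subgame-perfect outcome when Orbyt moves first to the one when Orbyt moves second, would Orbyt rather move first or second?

If Nexon leads: Orbyt's best replies are Alpha→Std1, Beta→Std1, Gamma→Std1; Nexon's induced payoffs 3, 6, 7; outcome (Gamma, Std1), payoffs (7, 9).
If Orbyt leads: Nexon's best replies are Std1→Gamma, Std2→Gamma, Std3→Beta, Std4→Beta, Std5→Beta; Orbyt's induced payoffs 9, 1, 10, 1, 7; outcome (Beta, Std3), payoffs (12, 10).
Orbyt gets 10 moving first and 9 moving second, so Orbyt prefers to move first.

first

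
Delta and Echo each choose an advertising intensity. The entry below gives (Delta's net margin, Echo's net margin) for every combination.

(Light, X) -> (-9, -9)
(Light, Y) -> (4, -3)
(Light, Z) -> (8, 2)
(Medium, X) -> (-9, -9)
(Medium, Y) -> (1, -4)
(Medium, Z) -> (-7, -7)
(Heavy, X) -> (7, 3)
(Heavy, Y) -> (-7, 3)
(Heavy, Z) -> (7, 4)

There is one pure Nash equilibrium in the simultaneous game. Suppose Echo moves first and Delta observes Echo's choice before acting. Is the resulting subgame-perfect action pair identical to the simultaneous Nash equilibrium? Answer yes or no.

no

Solve by backward induction (Echo leads).
- X → Delta plays Heavy (best of -9, -9, 7); Echo gets 3.
- Y → Delta plays Light (best of 4, 1, -7); Echo gets -3.
- Z → Delta plays Light (best of 8, -7, 7); Echo gets 2.
Echo's induced payoffs are 3, -3, 2, so Echo commits to X. Subgame-perfect outcome: (Heavy, X) with payoffs (7, 3).
Now find the simultaneous Nash equilibrium.
Delta's best replies: X→Heavy; Y→Light; Z→Light.
Echo's best replies: Light→Z; Medium→Y; Heavy→Z.
Only (Light, Z) has each player best-responding; Nash payoffs (8, 2).
Sequential outcome (Heavy, X) differs from the Nash profile (Light, Z).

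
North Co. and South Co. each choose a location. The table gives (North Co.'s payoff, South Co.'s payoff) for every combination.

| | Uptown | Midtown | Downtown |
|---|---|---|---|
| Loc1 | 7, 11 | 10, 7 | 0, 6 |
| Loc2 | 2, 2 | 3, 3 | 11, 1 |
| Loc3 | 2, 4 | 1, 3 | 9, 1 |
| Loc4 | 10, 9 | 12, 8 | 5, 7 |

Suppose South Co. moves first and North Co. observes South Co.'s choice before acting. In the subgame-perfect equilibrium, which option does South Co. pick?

Uptown

North Co. best-responds to each possible South Co. move:
- Uptown: BR = Loc4, leader payoff 9.
- Midtown: BR = Loc4, leader payoff 8.
- Downtown: BR = Loc2, leader payoff 1.
Among 9, 8, 1, the best is 9 at Uptown. Subgame-perfect outcome: (Loc4, Uptown) with payoffs (10, 9).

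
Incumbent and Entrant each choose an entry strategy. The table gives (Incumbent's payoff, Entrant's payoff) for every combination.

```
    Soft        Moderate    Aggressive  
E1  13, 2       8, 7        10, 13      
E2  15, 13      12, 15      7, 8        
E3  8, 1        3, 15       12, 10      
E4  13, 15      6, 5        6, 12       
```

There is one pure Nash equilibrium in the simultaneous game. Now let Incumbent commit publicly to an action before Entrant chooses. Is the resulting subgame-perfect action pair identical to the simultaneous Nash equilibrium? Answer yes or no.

no

Backward induction with Incumbent moving first.
- E1 → Entrant plays Aggressive (best of 2, 7, 13); Incumbent gets 10.
- E2 → Entrant plays Moderate (best of 13, 15, 8); Incumbent gets 12.
- E3 → Entrant plays Moderate (best of 1, 15, 10); Incumbent gets 3.
- E4 → Entrant plays Soft (best of 15, 5, 12); Incumbent gets 13.
Maximizing over 10, 12, 3, 13, Incumbent chooses E4. Subgame-perfect outcome: (E4, Soft) with payoffs (13, 15).
For the simultaneous game, intersect best replies.
Incumbent's best replies: Soft→E2; Moderate→E2; Aggressive→E3.
Entrant's best replies: E1→Aggressive; E2→Moderate; E3→Moderate; E4→Soft.
Only (E2, Moderate) has each player best-responding; Nash payoffs (12, 15).
Sequential outcome (E4, Soft) differs from the Nash profile (E2, Moderate).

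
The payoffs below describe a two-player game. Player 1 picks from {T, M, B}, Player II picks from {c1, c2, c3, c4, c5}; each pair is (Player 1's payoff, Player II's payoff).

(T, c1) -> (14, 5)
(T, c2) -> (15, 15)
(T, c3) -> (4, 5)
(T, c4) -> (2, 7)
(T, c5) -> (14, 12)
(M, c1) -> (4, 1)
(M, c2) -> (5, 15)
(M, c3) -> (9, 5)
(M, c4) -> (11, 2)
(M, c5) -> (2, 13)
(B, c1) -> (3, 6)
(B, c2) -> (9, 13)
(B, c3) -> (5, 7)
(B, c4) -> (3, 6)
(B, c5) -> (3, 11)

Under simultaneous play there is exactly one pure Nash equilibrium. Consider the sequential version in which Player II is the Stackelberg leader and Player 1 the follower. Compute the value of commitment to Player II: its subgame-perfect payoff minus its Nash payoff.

Backward induction with Player II moving first.
- c1: Player 1 compares 14, 4, 3 and picks T; Player II would get 5.
- c2: Player 1 compares 15, 5, 9 and picks T; Player II would get 15.
- c3: Player 1 compares 4, 9, 5 and picks M; Player II would get 5.
- c4: Player 1 compares 2, 11, 3 and picks M; Player II would get 2.
- c5: Player 1 compares 14, 2, 3 and picks T; Player II would get 12.
Player II's induced payoffs are 5, 15, 5, 2, 12, so Player II commits to c2. Subgame-perfect outcome: (T, c2) with payoffs (15, 15).
For the simultaneous game, intersect best replies.
Player 1's best replies: c1→T; c2→T; c3→M; c4→M; c5→T.
Player II's best replies: T→c2; M→c2; B→c2.
Only (T, c2) has each player best-responding; Nash payoffs (15, 15).
Player II's commitment gain: 15 − 15 = 0.

0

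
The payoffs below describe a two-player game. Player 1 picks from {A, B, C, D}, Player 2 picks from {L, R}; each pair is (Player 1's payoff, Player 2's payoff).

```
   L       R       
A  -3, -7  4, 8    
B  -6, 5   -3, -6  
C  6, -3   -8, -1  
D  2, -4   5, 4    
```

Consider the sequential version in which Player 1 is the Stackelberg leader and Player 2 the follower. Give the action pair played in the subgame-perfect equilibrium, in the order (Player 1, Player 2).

(D, R)

Backward induction with Player 1 moving first.
- A: Player 2 compares -7, 8 and picks R; Player 1 would get 4.
- B: Player 2 compares 5, -6 and picks L; Player 1 would get -6.
- C: Player 2 compares -3, -1 and picks R; Player 1 would get -8.
- D: Player 2 compares -4, 4 and picks R; Player 1 would get 5.
Player 1's induced payoffs are 4, -6, -8, 5, so Player 1 commits to D. Subgame-perfect outcome: (D, R) with payoffs (5, 4).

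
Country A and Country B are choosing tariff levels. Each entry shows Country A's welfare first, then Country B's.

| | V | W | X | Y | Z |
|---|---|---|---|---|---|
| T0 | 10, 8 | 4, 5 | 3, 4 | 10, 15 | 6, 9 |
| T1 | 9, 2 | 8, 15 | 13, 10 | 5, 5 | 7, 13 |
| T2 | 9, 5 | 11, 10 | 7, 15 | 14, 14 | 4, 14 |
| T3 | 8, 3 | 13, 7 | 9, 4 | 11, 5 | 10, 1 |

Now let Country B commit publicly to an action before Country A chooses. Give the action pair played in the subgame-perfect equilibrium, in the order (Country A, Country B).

Backward induction with Country B moving first.
- V: Country A compares 10, 9, 9, 8 and picks T0; Country B would get 8.
- W: Country A compares 4, 8, 11, 13 and picks T3; Country B would get 7.
- X: Country A compares 3, 13, 7, 9 and picks T1; Country B would get 10.
- Y: Country A compares 10, 5, 14, 11 and picks T2; Country B would get 14.
- Z: Country A compares 6, 7, 4, 10 and picks T3; Country B would get 1.
Among 8, 7, 10, 14, 1, the best is 14 at Y. Subgame-perfect outcome: (T2, Y) with payoffs (14, 14).

(T2, Y)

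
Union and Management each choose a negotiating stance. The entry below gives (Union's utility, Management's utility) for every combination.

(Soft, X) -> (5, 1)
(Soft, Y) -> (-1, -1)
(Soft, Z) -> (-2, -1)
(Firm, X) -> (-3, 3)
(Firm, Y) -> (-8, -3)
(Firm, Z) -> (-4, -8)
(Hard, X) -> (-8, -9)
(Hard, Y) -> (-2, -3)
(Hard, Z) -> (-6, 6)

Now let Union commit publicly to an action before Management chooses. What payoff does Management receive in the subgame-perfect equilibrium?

Management best-responds to each possible Union move:
- Soft → Management plays X (best of 1, -1, -1); Union gets 5.
- Firm → Management plays X (best of 3, -3, -8); Union gets -3.
- Hard → Management plays Z (best of -9, -3, 6); Union gets -6.
Maximizing over 5, -3, -6, Union chooses Soft. Subgame-perfect outcome: (Soft, X) with payoffs (5, 1).

1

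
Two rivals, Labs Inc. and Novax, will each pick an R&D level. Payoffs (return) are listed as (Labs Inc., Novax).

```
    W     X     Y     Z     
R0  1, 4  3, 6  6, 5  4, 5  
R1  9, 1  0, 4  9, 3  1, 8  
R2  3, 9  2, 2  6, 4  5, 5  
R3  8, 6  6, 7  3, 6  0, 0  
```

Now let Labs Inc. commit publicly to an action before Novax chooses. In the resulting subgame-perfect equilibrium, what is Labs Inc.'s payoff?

Backward induction with Labs Inc. moving first.
- R0 → Novax plays X (best of 4, 6, 5, 5); Labs Inc. gets 3.
- R1 → Novax plays Z (best of 1, 4, 3, 8); Labs Inc. gets 1.
- R2 → Novax plays W (best of 9, 2, 4, 5); Labs Inc. gets 3.
- R3 → Novax plays X (best of 6, 7, 6, 0); Labs Inc. gets 6.
Labs Inc.'s induced payoffs are 3, 1, 3, 6, so Labs Inc. commits to R3. Subgame-perfect outcome: (R3, X) with payoffs (6, 7).

6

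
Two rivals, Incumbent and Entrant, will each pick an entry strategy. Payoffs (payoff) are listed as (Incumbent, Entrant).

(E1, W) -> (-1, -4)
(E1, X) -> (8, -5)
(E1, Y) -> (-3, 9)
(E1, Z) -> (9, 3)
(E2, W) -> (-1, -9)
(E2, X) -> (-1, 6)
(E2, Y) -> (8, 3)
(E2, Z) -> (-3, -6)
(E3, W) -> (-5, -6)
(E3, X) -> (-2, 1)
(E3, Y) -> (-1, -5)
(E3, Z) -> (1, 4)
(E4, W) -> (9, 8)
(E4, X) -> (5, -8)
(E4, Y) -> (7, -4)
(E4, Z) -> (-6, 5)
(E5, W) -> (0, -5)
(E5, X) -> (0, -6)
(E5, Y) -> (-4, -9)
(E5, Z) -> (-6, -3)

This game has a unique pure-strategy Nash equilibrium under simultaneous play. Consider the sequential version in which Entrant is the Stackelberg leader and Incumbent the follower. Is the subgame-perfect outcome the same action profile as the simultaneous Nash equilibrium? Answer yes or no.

yes

Solve by backward induction (Entrant leads).
- W: Incumbent compares -1, -1, -5, 9, 0 and picks E4; Entrant would get 8.
- X: Incumbent compares 8, -1, -2, 5, 0 and picks E1; Entrant would get -5.
- Y: Incumbent compares -3, 8, -1, 7, -4 and picks E2; Entrant would get 3.
- Z: Incumbent compares 9, -3, 1, -6, -6 and picks E1; Entrant would get 3.
Maximizing over 8, -5, 3, 3, Entrant chooses W. Subgame-perfect outcome: (E4, W) with payoffs (9, 8).
Under simultaneous play:
Incumbent's best replies: W→E4; X→E1; Y→E2; Z→E1.
Entrant's best replies: E1→Y; E2→X; E3→Z; E4→W; E5→Z.
Only (E4, W) has each player best-responding; Nash payoffs (9, 8).
Sequential outcome (E4, W) coincides with the Nash profile (E4, W).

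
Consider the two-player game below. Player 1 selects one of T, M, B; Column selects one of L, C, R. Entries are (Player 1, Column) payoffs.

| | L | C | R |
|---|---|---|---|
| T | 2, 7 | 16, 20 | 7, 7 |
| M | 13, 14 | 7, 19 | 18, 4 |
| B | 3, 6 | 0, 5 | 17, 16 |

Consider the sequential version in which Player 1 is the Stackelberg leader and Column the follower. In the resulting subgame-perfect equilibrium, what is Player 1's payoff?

17

Column best-responds to each possible Player 1 move:
- T → Column plays C (best of 7, 20, 7); Player 1 gets 16.
- M → Column plays C (best of 14, 19, 4); Player 1 gets 7.
- B → Column plays R (best of 6, 5, 16); Player 1 gets 17.
Among 16, 7, 17, the best is 17 at B. Subgame-perfect outcome: (B, R) with payoffs (17, 16).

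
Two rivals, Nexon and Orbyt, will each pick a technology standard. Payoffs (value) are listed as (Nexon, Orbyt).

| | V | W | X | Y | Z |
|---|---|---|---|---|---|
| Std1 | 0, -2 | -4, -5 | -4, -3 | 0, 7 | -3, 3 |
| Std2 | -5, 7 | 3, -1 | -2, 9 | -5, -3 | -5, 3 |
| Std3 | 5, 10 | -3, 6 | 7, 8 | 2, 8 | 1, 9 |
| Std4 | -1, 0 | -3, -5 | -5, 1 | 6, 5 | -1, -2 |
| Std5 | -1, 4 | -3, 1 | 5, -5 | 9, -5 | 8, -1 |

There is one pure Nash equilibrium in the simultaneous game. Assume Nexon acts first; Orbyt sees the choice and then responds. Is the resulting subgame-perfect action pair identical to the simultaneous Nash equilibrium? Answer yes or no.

Backward induction with Nexon moving first.
- Std1: Orbyt compares -2, -5, -3, 7, 3 and picks Y; Nexon would get 0.
- Std2: Orbyt compares 7, -1, 9, -3, 3 and picks X; Nexon would get -2.
- Std3: Orbyt compares 10, 6, 8, 8, 9 and picks V; Nexon would get 5.
- Std4: Orbyt compares 0, -5, 1, 5, -2 and picks Y; Nexon would get 6.
- Std5: Orbyt compares 4, 1, -5, -5, -1 and picks V; Nexon would get -1.
Maximizing over 0, -2, 5, 6, -1, Nexon chooses Std4. Subgame-perfect outcome: (Std4, Y) with payoffs (6, 5).
For the simultaneous game, intersect best replies.
Nexon's best replies: V→Std3; W→Std2; X→Std3; Y→Std5; Z→Std5.
Orbyt's best replies: Std1→Y; Std2→X; Std3→V; Std4→Y; Std5→V.
Only (Std3, V) has each player best-responding; Nash payoffs (5, 10).
Sequential outcome (Std4, Y) differs from the Nash profile (Std3, V).

no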